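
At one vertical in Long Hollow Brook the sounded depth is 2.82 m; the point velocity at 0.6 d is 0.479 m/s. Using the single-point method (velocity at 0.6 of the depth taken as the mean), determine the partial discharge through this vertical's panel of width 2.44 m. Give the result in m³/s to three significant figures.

3.30 m³/s

v̄ = v₀.₆ = 0.479 m/s
q = v̄ × d × w = 0.4790 × 2.82 × 2.44 = 3.296 m³/s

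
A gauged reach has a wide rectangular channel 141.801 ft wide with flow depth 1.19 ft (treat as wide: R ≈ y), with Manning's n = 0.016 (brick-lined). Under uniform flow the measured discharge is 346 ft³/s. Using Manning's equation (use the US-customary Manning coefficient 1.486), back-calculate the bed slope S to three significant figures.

A = b·y = 141.801 × 1.19 = 168.7 ft²
Wide channel: R ≈ y = 1.19 ft
S = (Q·n / (1.486·A·R^(2/3)))² = (346×0.016 / (1.486×168.7×1.123))² = 0.0003865

0.000387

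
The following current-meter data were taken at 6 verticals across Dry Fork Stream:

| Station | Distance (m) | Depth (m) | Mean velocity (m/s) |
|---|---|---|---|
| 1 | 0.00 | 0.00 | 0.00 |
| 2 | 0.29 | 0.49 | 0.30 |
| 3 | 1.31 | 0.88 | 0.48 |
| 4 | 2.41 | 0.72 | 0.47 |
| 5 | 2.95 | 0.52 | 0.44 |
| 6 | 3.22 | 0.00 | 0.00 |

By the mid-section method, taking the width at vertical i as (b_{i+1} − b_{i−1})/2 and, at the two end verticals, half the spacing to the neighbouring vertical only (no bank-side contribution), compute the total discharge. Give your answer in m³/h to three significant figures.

w_2 = (1.31 − 0.00)/2 = 0.655 m; q_2 = 0.30 × 0.49 × 0.655 = 0.09629 m³/s
w_3 = (2.41 − 0.29)/2 = 1.06 m; q_3 = 0.48 × 0.88 × 1.06 = 0.4477 m³/s
w_4 = (2.95 − 1.31)/2 = 0.82 m; q_4 = 0.47 × 0.72 × 0.82 = 0.2775 m³/s
w_5 = (3.22 − 2.41)/2 = 0.405 m; q_5 = 0.44 × 0.52 × 0.405 = 0.09266 m³/s
Stations 1, 6 contribute zero (depth or velocity is 0).
Q = Σ qᵢ = 0.9142 m³/s
= 0.9142 × 3600 = 3291 m³/h

3290 m³/h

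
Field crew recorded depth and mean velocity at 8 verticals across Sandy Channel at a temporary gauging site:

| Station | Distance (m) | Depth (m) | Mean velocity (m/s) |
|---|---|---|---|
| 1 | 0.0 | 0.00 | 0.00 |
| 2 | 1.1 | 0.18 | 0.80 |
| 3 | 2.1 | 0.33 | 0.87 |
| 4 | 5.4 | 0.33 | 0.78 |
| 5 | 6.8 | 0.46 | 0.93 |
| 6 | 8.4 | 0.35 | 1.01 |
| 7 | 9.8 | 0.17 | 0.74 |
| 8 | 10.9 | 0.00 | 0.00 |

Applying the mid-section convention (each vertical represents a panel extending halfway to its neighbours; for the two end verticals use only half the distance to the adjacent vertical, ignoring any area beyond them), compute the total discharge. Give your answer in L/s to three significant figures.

2700 L/s

w_2 = (2.1 − 0.0)/2 = 1.05 m; q_2 = 0.80 × 0.18 × 1.05 = 0.1512 m³/s
w_3 = (5.4 − 1.1)/2 = 2.15 m; q_3 = 0.87 × 0.33 × 2.15 = 0.6173 m³/s
w_4 = (6.8 − 2.1)/2 = 2.35 m; q_4 = 0.78 × 0.33 × 2.35 = 0.6049 m³/s
w_5 = (8.4 − 5.4)/2 = 1.5 m; q_5 = 0.93 × 0.46 × 1.5 = 0.6417 m³/s
w_6 = (9.8 − 6.8)/2 = 1.5 m; q_6 = 1.01 × 0.35 × 1.5 = 0.5303 m³/s
w_7 = (10.9 − 8.4)/2 = 1.25 m; q_7 = 0.74 × 0.17 × 1.25 = 0.1573 m³/s
Stations 1, 8 contribute zero (depth or velocity is 0).
Q = Σ qᵢ = 2.703 m³/s
= 2.703 × 1000 = 2703 L/s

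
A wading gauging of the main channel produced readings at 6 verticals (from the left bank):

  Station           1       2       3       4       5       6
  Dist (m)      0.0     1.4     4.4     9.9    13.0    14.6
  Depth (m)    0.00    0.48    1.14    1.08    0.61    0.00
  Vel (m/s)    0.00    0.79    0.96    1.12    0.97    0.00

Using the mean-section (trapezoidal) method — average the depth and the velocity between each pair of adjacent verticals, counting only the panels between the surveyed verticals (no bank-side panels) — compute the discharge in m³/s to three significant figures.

11.6 m³/s

Panel 1-2: Δb = 1.4 m, d̄ = (0.00+0.48)/2 = 0.24, v̄ = (0.00+0.79)/2 = 0.395 → q = 1.4×0.24×0.395 = 0.1327 m³/s
Panel 2-3: Δb = 3 m, d̄ = (0.48+1.14)/2 = 0.81, v̄ = (0.79+0.96)/2 = 0.875 → q = 3×0.81×0.875 = 2.126 m³/s
Panel 3-4: Δb = 5.5 m, d̄ = (1.14+1.08)/2 = 1.11, v̄ = (0.96+1.12)/2 = 1.04 → q = 5.5×1.11×1.04 = 6.349 m³/s
Panel 4-5: Δb = 3.1 m, d̄ = (1.08+0.61)/2 = 0.845, v̄ = (1.12+0.97)/2 = 1.045 → q = 3.1×0.845×1.045 = 2.737 m³/s
Panel 5-6: Δb = 1.6 m, d̄ = (0.61+0.00)/2 = 0.305, v̄ = (0.97+0.00)/2 = 0.485 → q = 1.6×0.305×0.485 = 0.2367 m³/s
Q = Σ q = 11.58 m³/s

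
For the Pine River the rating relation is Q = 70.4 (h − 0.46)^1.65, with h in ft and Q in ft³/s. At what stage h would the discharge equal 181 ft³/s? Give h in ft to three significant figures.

2.23 ft

h − h₀ = (Q/C)^(1/b) = (181/70.4)^(1/1.65) = 1.772 ft
h = 0.46 + 1.772 = 2.232 ft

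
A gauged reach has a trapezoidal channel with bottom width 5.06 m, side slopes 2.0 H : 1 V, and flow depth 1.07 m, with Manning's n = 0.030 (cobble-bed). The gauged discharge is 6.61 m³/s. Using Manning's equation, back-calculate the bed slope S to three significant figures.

A = (b + z·y)·y = (5.06 + 2.0×1.07)×1.07 = 7.704 m²
P = b + 2y√(1+z²) = 5.06 + 2×1.07×√(1+2.0²) = 9.845 m
R = A/P = 7.704/9.845 = 0.7825 m
S = (Q·n / (1·A·R^(2/3)))² = (6.61×0.030 / (1×7.704×0.8492))² = 0.0009188

0.000919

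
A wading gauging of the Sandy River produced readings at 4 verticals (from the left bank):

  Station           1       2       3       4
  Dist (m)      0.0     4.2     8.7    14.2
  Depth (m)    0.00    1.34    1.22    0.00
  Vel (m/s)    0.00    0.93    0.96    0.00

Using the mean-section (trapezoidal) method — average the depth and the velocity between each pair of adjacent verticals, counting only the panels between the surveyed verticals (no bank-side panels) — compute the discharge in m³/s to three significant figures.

8.36 m³/s

Panel 1-2: Δb = 4.2 m, d̄ = (0.00+1.34)/2 = 0.67, v̄ = (0.00+0.93)/2 = 0.465 → q = 4.2×0.67×0.465 = 1.309 m³/s
Panel 2-3: Δb = 4.5 m, d̄ = (1.34+1.22)/2 = 1.28, v̄ = (0.93+0.96)/2 = 0.945 → q = 4.5×1.28×0.945 = 5.443 m³/s
Panel 3-4: Δb = 5.5 m, d̄ = (1.22+0.00)/2 = 0.61, v̄ = (0.96+0.00)/2 = 0.48 → q = 5.5×0.61×0.48 = 1.610 m³/s
Q = Σ q = 8.362 m³/s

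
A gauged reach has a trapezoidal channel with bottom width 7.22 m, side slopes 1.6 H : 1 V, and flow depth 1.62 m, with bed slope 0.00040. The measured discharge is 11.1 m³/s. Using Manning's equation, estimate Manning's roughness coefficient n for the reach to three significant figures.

0.0322

A = (b + z·y)·y = (7.22 + 1.6×1.62)×1.62 = 15.90 m²
P = b + 2y√(1+z²) = 7.22 + 2×1.62×√(1+1.6²) = 13.33 m
R = A/P = 15.90/13.33 = 1.192 m
n = (1/Q)·A·R^(2/3)·S^(1/2) = (1/11.1) × 15.90 × 1.124 × 0.02000 = 0.03220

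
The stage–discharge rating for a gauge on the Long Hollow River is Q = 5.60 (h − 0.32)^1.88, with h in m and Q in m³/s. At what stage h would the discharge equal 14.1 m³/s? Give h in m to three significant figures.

h − h₀ = (Q/C)^(1/b) = (14.1/5.60)^(1/1.88) = 1.634 m
h = 0.32 + 1.634 = 1.954 m

1.95 m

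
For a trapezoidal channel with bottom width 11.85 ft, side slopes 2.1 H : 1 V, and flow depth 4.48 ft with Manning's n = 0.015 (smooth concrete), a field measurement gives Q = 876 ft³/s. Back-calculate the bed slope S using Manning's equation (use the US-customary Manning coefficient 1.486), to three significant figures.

A = (b + z·y)·y = (11.85 + 2.1×4.48)×4.48 = 95.24 ft²
P = b + 2y√(1+z²) = 11.85 + 2×4.48×√(1+2.1²) = 32.69 ft
R = A/P = 95.24/32.69 = 2.913 ft
S = (Q·n / (1.486·A·R^(2/3)))² = (876×0.015 / (1.486×95.24×2.040))² = 0.002072

0.00207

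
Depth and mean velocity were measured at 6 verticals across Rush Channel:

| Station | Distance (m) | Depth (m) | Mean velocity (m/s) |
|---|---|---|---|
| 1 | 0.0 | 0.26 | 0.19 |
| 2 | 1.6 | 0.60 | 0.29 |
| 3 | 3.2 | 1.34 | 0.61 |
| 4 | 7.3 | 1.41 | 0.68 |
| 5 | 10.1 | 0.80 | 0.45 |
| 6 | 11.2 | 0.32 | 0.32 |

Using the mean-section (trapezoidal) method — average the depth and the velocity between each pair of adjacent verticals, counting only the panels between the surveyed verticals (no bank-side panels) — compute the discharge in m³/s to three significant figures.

6.48 m³/s

Panel 1-2: Δb = 1.6 m, d̄ = (0.26+0.60)/2 = 0.43, v̄ = (0.19+0.29)/2 = 0.24 → q = 1.6×0.43×0.24 = 0.1651 m³/s
Panel 2-3: Δb = 1.6 m, d̄ = (0.60+1.34)/2 = 0.97, v̄ = (0.29+0.61)/2 = 0.45 → q = 1.6×0.97×0.45 = 0.6984 m³/s
Panel 3-4: Δb = 4.1 m, d̄ = (1.34+1.41)/2 = 1.375, v̄ = (0.61+0.68)/2 = 0.645 → q = 4.1×1.375×0.645 = 3.636 m³/s
Panel 4-5: Δb = 2.8 m, d̄ = (1.41+0.80)/2 = 1.105, v̄ = (0.68+0.45)/2 = 0.565 → q = 2.8×1.105×0.565 = 1.748 m³/s
Panel 5-6: Δb = 1.1 m, d̄ = (0.80+0.32)/2 = 0.56, v̄ = (0.45+0.32)/2 = 0.385 → q = 1.1×0.56×0.385 = 0.2372 m³/s
Q = Σ q = 6.485 m³/s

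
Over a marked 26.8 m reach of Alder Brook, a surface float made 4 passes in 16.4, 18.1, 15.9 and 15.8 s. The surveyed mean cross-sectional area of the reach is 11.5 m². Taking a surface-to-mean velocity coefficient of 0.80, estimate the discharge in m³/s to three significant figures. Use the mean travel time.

t̄ = (16.4 + 18.1 + 15.9 + 15.8) / 4 = 16.55 s
v_surface = L / t̄ = 26.8 / 16.55 = 1.619 m/s
v_mean = 0.80 × 1.619 = 1.295 m/s
Q = A × v_mean = 11.5 × 1.295 = 14.90 m³/s

14.9 m³/s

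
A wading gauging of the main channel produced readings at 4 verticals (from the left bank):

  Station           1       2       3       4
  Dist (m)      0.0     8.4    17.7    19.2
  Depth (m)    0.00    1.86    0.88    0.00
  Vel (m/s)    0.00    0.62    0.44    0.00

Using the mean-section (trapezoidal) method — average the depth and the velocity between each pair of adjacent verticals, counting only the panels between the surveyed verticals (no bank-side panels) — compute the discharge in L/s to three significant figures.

9320 L/s

Panel 1-2: Δb = 8.4 m, d̄ = (0.00+1.86)/2 = 0.93, v̄ = (0.00+0.62)/2 = 0.31 → q = 8.4×0.93×0.31 = 2.422 m³/s
Panel 2-3: Δb = 9.3 m, d̄ = (1.86+0.88)/2 = 1.37, v̄ = (0.62+0.44)/2 = 0.53 → q = 9.3×1.37×0.53 = 6.753 m³/s
Panel 3-4: Δb = 1.5 m, d̄ = (0.88+0.00)/2 = 0.44, v̄ = (0.44+0.00)/2 = 0.22 → q = 1.5×0.44×0.22 = 0.1452 m³/s
Q = Σ q = 9.320 m³/s
= 9.320 × 1000 = 9320 L/s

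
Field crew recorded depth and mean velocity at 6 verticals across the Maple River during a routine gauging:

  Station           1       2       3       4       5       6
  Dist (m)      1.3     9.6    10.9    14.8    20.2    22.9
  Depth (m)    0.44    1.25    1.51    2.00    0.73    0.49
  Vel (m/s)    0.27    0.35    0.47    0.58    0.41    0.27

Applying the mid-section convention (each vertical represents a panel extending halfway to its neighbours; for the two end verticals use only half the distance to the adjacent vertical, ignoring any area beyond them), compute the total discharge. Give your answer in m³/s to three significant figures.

11.2 m³/s

w_1 = (9.6 − 1.3)/2 = 4.15 m; q_1 = 0.27 × 0.44 × 4.15 = 0.4930 m³/s
w_2 = (10.9 − 1.3)/2 = 4.8 m; q_2 = 0.35 × 1.25 × 4.8 = 2.100 m³/s
w_3 = (14.8 − 9.6)/2 = 2.6 m; q_3 = 0.47 × 1.51 × 2.6 = 1.845 m³/s
w_4 = (20.2 − 10.9)/2 = 4.65 m; q_4 = 0.58 × 2.00 × 4.65 = 5.394 m³/s
w_5 = (22.9 − 14.8)/2 = 4.05 m; q_5 = 0.41 × 0.73 × 4.05 = 1.212 m³/s
w_6 = (22.9 − 20.2)/2 = 1.35 m; q_6 = 0.27 × 0.49 × 1.35 = 0.1786 m³/s
Q = Σ qᵢ = 11.22 m³/s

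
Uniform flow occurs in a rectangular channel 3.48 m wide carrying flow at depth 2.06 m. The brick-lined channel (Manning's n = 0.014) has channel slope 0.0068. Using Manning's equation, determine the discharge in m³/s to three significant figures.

A = b·y = 3.48 × 2.06 = 7.169 m²
P = b + 2y = 3.48 + 2×2.06 = 7.600 m
R = A/P = 7.169/7.600 = 0.9433 m
Q = (1/n)·A·R^(2/3)·S^(1/2) = (1/0.014) × 7.169 × 0.9433^(2/3) × 0.0068^(1/2) = 40.61 m³/s

40.6 m³/s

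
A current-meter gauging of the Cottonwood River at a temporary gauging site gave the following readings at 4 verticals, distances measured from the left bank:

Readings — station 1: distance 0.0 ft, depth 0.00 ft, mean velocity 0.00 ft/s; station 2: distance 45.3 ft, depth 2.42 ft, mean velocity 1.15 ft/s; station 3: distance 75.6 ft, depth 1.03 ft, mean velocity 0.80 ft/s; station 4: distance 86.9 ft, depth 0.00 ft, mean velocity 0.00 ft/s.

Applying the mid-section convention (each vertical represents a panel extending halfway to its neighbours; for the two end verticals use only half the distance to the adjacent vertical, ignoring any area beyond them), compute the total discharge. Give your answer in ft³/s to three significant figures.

w_2 = (75.6 − 0.0)/2 = 37.8 ft; q_2 = 1.15 × 2.42 × 37.8 = 105.2 ft³/s
w_3 = (86.9 − 45.3)/2 = 20.8 ft; q_3 = 0.80 × 1.03 × 20.8 = 17.14 ft³/s
Stations 1, 4 contribute zero (depth or velocity is 0).
Q = Σ qᵢ = 122.3 ft³/s

122 ft³/s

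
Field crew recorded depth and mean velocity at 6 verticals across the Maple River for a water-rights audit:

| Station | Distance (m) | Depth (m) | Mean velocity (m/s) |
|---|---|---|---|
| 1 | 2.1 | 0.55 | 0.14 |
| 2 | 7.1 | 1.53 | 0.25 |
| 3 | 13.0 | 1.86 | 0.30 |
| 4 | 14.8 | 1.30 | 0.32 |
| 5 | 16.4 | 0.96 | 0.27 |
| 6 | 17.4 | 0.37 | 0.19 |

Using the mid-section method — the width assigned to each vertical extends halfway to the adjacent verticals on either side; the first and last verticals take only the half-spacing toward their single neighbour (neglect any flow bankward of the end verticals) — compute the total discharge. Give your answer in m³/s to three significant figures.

w_1 = (7.1 − 2.1)/2 = 2.5 m; q_1 = 0.14 × 0.55 × 2.5 = 0.1925 m³/s
w_2 = (13.0 − 2.1)/2 = 5.45 m; q_2 = 0.25 × 1.53 × 5.45 = 2.085 m³/s
w_3 = (14.8 − 7.1)/2 = 3.85 m; q_3 = 0.30 × 1.86 × 3.85 = 2.148 m³/s
w_4 = (16.4 − 13.0)/2 = 1.7 m; q_4 = 0.32 × 1.30 × 1.7 = 0.7072 m³/s
w_5 = (17.4 − 14.8)/2 = 1.3 m; q_5 = 0.27 × 0.96 × 1.3 = 0.3370 m³/s
w_6 = (17.4 − 16.4)/2 = 0.5 m; q_6 = 0.19 × 0.37 × 0.5 = 0.03515 m³/s
Q = Σ qᵢ = 5.505 m³/s

5.50 m³/s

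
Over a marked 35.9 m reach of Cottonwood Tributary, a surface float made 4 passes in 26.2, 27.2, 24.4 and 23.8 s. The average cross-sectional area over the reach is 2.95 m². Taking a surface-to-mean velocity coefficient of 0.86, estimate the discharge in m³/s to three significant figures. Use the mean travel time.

3.59 m³/s

t̄ = (26.2 + 27.2 + 24.4 + 23.8) / 4 = 25.4 s
v_surface = L / t̄ = 35.9 / 25.4 = 1.413 m/s
v_mean = 0.86 × 1.413 = 1.216 m/s
Q = A × v_mean = 2.95 × 1.216 = 3.586 m³/s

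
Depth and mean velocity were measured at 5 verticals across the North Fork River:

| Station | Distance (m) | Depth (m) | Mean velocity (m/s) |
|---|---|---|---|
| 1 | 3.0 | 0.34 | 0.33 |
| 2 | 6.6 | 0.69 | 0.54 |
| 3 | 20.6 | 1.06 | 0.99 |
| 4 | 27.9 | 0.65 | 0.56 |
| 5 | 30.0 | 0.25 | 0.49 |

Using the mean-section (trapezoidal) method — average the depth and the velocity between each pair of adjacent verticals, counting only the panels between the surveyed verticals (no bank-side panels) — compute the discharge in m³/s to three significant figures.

Panel 1-2: Δb = 3.6 m, d̄ = (0.34+0.69)/2 = 0.515, v̄ = (0.33+0.54)/2 = 0.435 → q = 3.6×0.515×0.435 = 0.8065 m³/s
Panel 2-3: Δb = 14 m, d̄ = (0.69+1.06)/2 = 0.875, v̄ = (0.54+0.99)/2 = 0.765 → q = 14×0.875×0.765 = 9.371 m³/s
Panel 3-4: Δb = 7.3 m, d̄ = (1.06+0.65)/2 = 0.855, v̄ = (0.99+0.56)/2 = 0.775 → q = 7.3×0.855×0.775 = 4.837 m³/s
Panel 4-5: Δb = 2.1 m, d̄ = (0.65+0.25)/2 = 0.45, v̄ = (0.56+0.49)/2 = 0.525 → q = 2.1×0.45×0.525 = 0.4961 m³/s
Q = Σ q = 15.51 m³/s

15.5 m³/s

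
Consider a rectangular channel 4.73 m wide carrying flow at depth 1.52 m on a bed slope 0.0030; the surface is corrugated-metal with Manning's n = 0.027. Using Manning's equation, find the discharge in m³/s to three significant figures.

13.8 m³/s

A = b·y = 4.73 × 1.52 = 7.190 m²
P = b + 2y = 4.73 + 2×1.52 = 7.770 m
R = A/P = 7.190/7.770 = 0.9253 m
Q = (1/n)·A·R^(2/3)·S^(1/2) = (1/0.027) × 7.190 × 0.9253^(2/3) × 0.0030^(1/2) = 13.85 m³/s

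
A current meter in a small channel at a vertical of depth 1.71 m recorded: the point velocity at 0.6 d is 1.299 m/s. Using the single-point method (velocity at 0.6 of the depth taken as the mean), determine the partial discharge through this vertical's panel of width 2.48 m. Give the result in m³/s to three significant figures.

5.51 m³/s

v̄ = v₀.₆ = 1.299 m/s
q = v̄ × d × w = 1.299 × 1.71 × 2.48 = 5.509 m³/s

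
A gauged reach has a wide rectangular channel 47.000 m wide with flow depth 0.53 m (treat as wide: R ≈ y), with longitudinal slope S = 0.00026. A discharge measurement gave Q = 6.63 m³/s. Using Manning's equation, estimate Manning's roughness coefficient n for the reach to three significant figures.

A = b·y = 47.000 × 0.53 = 24.91 m²
Wide channel: R ≈ y = 0.53 m
n = (1/Q)·A·R^(2/3)·S^(1/2) = (1/6.63) × 24.91 × 0.6549 × 0.01612 = 0.03968

0.0397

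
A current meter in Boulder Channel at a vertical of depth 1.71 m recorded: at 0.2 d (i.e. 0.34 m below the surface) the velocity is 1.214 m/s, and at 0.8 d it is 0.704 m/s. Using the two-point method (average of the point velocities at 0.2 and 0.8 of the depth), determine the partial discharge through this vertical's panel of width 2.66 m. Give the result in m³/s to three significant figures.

v̄ = (1.214 + 0.704) / 2 = 0.9590 m/s
q = v̄ × d × w = 0.9590 × 1.71 × 2.66 = 4.362 m³/s

4.36 m³/s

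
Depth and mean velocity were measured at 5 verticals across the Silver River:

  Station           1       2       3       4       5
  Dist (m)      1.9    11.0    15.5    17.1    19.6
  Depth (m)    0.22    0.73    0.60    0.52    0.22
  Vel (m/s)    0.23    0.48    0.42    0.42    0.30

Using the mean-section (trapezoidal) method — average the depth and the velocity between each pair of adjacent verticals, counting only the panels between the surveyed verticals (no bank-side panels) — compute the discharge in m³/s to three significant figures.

Panel 1-2: Δb = 9.1 m, d̄ = (0.22+0.73)/2 = 0.475, v̄ = (0.23+0.48)/2 = 0.355 → q = 9.1×0.475×0.355 = 1.534 m³/s
Panel 2-3: Δb = 4.5 m, d̄ = (0.73+0.60)/2 = 0.665, v̄ = (0.48+0.42)/2 = 0.45 → q = 4.5×0.665×0.45 = 1.347 m³/s
Panel 3-4: Δb = 1.6 m, d̄ = (0.60+0.52)/2 = 0.56, v̄ = (0.42+0.42)/2 = 0.42 → q = 1.6×0.56×0.42 = 0.3763 m³/s
Panel 4-5: Δb = 2.5 m, d̄ = (0.52+0.22)/2 = 0.37, v̄ = (0.42+0.30)/2 = 0.36 → q = 2.5×0.37×0.36 = 0.3330 m³/s
Q = Σ q = 3.590 m³/s

3.59 m³/s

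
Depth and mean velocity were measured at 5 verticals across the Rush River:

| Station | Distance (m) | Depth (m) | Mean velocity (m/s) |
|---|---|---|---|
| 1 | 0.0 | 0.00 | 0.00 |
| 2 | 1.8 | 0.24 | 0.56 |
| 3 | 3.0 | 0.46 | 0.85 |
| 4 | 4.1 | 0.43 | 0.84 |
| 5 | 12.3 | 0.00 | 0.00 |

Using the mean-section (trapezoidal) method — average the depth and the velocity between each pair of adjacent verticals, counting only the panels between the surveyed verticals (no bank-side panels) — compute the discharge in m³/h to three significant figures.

5440 m³/h

Panel 1-2: Δb = 1.8 m, d̄ = (0.00+0.24)/2 = 0.12, v̄ = (0.00+0.56)/2 = 0.28 → q = 1.8×0.12×0.28 = 0.06048 m³/s
Panel 2-3: Δb = 1.2 m, d̄ = (0.24+0.46)/2 = 0.35, v̄ = (0.56+0.85)/2 = 0.705 → q = 1.2×0.35×0.705 = 0.2961 m³/s
Panel 3-4: Δb = 1.1 m, d̄ = (0.46+0.43)/2 = 0.445, v̄ = (0.85+0.84)/2 = 0.845 → q = 1.1×0.445×0.845 = 0.4136 m³/s
Panel 4-5: Δb = 8.2 m, d̄ = (0.43+0.00)/2 = 0.215, v̄ = (0.84+0.00)/2 = 0.42 → q = 8.2×0.215×0.42 = 0.7405 m³/s
Q = Σ q = 1.511 m³/s
= 1.511 × 3600 = 5438 m³/h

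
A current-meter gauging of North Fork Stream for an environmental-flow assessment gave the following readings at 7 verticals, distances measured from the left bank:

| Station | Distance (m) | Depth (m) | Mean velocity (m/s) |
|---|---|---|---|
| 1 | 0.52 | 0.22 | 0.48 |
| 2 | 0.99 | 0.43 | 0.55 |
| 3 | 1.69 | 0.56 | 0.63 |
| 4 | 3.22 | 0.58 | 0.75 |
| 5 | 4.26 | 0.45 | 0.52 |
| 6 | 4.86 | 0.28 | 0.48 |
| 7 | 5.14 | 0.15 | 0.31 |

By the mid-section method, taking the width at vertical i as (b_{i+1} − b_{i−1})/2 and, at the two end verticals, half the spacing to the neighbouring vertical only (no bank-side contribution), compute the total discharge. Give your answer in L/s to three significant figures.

1370 L/s

w_1 = (0.99 − 0.52)/2 = 0.235 m; q_1 = 0.48 × 0.22 × 0.235 = 0.02482 m³/s
w_2 = (1.69 − 0.52)/2 = 0.585 m; q_2 = 0.55 × 0.43 × 0.585 = 0.1384 m³/s
w_3 = (3.22 − 0.99)/2 = 1.115 m; q_3 = 0.63 × 0.56 × 1.115 = 0.3934 m³/s
w_4 = (4.26 − 1.69)/2 = 1.285 m; q_4 = 0.75 × 0.58 × 1.285 = 0.5590 m³/s
w_5 = (4.86 − 3.22)/2 = 0.82 m; q_5 = 0.52 × 0.45 × 0.82 = 0.1919 m³/s
w_6 = (5.14 − 4.26)/2 = 0.44 m; q_6 = 0.48 × 0.28 × 0.44 = 0.05914 m³/s
w_7 = (5.14 − 4.86)/2 = 0.14 m; q_7 = 0.31 × 0.15 × 0.14 = 0.006510 m³/s
Q = Σ qᵢ = 1.373 m³/s
= 1.373 × 1000 = 1373 L/s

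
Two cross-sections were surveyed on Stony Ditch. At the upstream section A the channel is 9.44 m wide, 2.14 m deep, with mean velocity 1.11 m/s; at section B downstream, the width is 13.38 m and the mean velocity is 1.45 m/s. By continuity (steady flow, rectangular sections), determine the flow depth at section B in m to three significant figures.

Q = A₁V₁ = (9.44×2.14) × 1.11 = 22.42 m³/s
d₂ = Q/(b₂ V₂) = 22.42/(13.38×1.45) = 1.156 m

1.16 m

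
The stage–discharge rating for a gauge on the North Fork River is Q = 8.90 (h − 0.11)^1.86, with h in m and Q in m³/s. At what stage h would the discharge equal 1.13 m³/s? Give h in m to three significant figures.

0.440 m

h − h₀ = (Q/C)^(1/b) = (1.13/8.90)^(1/1.86) = 0.3297 m
h = 0.11 + 0.3297 = 0.4397 m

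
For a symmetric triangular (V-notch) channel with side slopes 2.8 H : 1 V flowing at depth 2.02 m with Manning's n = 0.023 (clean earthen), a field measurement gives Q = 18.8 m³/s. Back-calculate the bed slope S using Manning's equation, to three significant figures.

0.00153

A = z·y² = 2.8×2.02² = 11.43 m²
P = 2y√(1+z²) = 2×2.02×√(1+2.8²) = 12.01 m
R = A/P = 11.43/12.01 = 0.9512 m
S = (Q·n / (1·A·R^(2/3)))² = (18.8×0.023 / (1×11.43×0.9672))² = 0.001531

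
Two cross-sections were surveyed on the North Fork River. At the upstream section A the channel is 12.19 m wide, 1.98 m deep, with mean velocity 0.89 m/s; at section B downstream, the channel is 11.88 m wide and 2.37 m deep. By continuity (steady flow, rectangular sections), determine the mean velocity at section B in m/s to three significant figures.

0.763 m/s

Q = A₁V₁ = (12.19×1.98) × 0.89 = 21.48 m³/s
A₂ = 11.88 × 2.37 = 28.16 m²
V₂ = Q/A₂ = 21.48/28.16 = 0.7629 m/s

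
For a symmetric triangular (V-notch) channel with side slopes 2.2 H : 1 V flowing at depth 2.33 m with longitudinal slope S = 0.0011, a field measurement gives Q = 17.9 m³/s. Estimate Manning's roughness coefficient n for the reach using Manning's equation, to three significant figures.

0.0230

A = z·y² = 2.2×2.33² = 11.94 m²
P = 2y√(1+z²) = 2×2.33×√(1+2.2²) = 11.26 m
R = A/P = 11.94/11.26 = 1.061 m
n = (1/Q)·A·R^(2/3)·S^(1/2) = (1/17.9) × 11.94 × 1.040 × 0.03317 = 0.02301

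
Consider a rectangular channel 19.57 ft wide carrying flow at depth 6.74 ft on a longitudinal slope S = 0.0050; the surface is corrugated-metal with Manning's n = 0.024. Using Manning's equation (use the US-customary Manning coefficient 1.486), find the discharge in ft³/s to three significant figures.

A = b·y = 19.57 × 6.74 = 131.9 ft²
P = b + 2y = 19.57 + 2×6.74 = 33.05 ft
R = A/P = 131.9/33.05 = 3.991 ft
Q = (1.486/n)·A·R^(2/3)·S^(1/2) = (1.486/0.024) × 131.9 × 3.991^(2/3) × 0.0050^(1/2) = 1453 ft³/s

1450 ft³/s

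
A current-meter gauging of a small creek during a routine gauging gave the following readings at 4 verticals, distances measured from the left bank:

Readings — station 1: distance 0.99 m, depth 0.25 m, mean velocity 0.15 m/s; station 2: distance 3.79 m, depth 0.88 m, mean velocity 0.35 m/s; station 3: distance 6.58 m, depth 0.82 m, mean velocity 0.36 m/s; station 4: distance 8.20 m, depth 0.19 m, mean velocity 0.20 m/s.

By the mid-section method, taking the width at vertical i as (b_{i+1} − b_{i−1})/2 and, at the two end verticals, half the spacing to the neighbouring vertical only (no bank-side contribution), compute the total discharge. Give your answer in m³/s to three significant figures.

1.60 m³/s

w_1 = (3.79 − 0.99)/2 = 1.4 m; q_1 = 0.15 × 0.25 × 1.4 = 0.05250 m³/s
w_2 = (6.58 − 0.99)/2 = 2.795 m; q_2 = 0.35 × 0.88 × 2.795 = 0.8609 m³/s
w_3 = (8.20 − 3.79)/2 = 2.205 m; q_3 = 0.36 × 0.82 × 2.205 = 0.6509 m³/s
w_4 = (8.20 − 6.58)/2 = 0.81 m; q_4 = 0.20 × 0.19 × 0.81 = 0.03078 m³/s
Q = Σ qᵢ = 1.595 m³/s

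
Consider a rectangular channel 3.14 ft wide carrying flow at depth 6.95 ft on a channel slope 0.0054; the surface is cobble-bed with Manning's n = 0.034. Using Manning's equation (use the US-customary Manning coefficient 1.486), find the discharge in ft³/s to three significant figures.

A = b·y = 3.14 × 6.95 = 21.82 ft²
P = b + 2y = 3.14 + 2×6.95 = 17.04 ft
R = A/P = 21.82/17.04 = 1.281 ft
Q = (1.486/n)·A·R^(2/3)·S^(1/2) = (1.486/0.034) × 21.82 × 1.281^(2/3) × 0.0054^(1/2) = 82.66 ft³/s

82.7 ft³/s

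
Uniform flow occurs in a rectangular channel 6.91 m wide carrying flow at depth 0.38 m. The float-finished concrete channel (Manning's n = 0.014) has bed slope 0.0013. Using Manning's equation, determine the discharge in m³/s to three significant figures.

3.31 m³/s

A = b·y = 6.91 × 0.38 = 2.626 m²
P = b + 2y = 6.91 + 2×0.38 = 7.670 m
R = A/P = 2.626/7.670 = 0.3423 m
Q = (1/n)·A·R^(2/3)·S^(1/2) = (1/0.014) × 2.626 × 0.3423^(2/3) × 0.0013^(1/2) = 3.309 m³/s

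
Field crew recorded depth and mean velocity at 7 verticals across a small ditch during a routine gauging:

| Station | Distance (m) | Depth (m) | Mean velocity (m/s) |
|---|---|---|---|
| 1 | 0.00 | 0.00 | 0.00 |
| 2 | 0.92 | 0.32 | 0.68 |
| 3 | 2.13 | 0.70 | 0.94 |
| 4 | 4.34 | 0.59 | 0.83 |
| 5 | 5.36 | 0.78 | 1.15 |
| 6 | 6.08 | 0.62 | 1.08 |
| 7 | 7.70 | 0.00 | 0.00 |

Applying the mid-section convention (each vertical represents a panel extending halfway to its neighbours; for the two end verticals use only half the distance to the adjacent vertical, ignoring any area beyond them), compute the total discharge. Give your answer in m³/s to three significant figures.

3.71 m³/s

w_2 = (2.13 − 0.00)/2 = 1.065 m; q_2 = 0.68 × 0.32 × 1.065 = 0.2317 m³/s
w_3 = (4.34 − 0.92)/2 = 1.71 m; q_3 = 0.94 × 0.70 × 1.71 = 1.125 m³/s
w_4 = (5.36 − 2.13)/2 = 1.615 m; q_4 = 0.83 × 0.59 × 1.615 = 0.7909 m³/s
w_5 = (6.08 − 4.34)/2 = 0.87 m; q_5 = 1.15 × 0.78 × 0.87 = 0.7804 m³/s
w_6 = (7.70 − 5.36)/2 = 1.17 m; q_6 = 1.08 × 0.62 × 1.17 = 0.7834 m³/s
Stations 1, 7 contribute zero (depth or velocity is 0).
Q = Σ qᵢ = 3.712 m³/s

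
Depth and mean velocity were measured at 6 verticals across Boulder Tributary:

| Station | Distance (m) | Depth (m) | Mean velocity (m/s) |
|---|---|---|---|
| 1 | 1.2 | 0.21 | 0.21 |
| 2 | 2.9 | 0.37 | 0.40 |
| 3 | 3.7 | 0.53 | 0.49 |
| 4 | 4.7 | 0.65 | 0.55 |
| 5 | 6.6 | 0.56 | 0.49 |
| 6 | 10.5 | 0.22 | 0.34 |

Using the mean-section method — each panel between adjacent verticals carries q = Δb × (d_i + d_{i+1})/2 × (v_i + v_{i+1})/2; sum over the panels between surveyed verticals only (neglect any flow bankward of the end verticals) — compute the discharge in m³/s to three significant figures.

Panel 1-2: Δb = 1.7 m, d̄ = (0.21+0.37)/2 = 0.29, v̄ = (0.21+0.40)/2 = 0.305 → q = 1.7×0.29×0.305 = 0.1504 m³/s
Panel 2-3: Δb = 0.8 m, d̄ = (0.37+0.53)/2 = 0.45, v̄ = (0.40+0.49)/2 = 0.445 → q = 0.8×0.45×0.445 = 0.1602 m³/s
Panel 3-4: Δb = 1 m, d̄ = (0.53+0.65)/2 = 0.59, v̄ = (0.49+0.55)/2 = 0.52 → q = 1×0.59×0.52 = 0.3068 m³/s
Panel 4-5: Δb = 1.9 m, d̄ = (0.65+0.56)/2 = 0.605, v̄ = (0.55+0.49)/2 = 0.52 → q = 1.9×0.605×0.52 = 0.5977 m³/s
Panel 5-6: Δb = 3.9 m, d̄ = (0.56+0.22)/2 = 0.39, v̄ = (0.49+0.34)/2 = 0.415 → q = 3.9×0.39×0.415 = 0.6312 m³/s
Q = Σ q = 1.846 m³/s

1.85 m³/s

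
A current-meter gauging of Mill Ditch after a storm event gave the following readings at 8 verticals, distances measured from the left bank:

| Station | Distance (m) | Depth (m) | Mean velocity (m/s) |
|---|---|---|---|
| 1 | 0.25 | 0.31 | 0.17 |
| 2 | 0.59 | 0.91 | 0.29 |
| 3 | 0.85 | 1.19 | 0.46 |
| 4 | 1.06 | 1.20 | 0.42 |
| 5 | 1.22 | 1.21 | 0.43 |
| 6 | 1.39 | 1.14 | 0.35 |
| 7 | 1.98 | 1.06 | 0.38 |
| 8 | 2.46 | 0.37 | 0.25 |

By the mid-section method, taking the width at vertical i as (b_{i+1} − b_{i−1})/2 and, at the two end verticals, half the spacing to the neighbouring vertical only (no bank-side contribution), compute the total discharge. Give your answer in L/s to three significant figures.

785 L/s

w_1 = (0.59 − 0.25)/2 = 0.17 m; q_1 = 0.17 × 0.31 × 0.17 = 0.008959 m³/s
w_2 = (0.85 − 0.25)/2 = 0.3 m; q_2 = 0.29 × 0.91 × 0.3 = 0.07917 m³/s
w_3 = (1.06 − 0.59)/2 = 0.235 m; q_3 = 0.46 × 1.19 × 0.235 = 0.1286 m³/s
w_4 = (1.22 − 0.85)/2 = 0.185 m; q_4 = 0.42 × 1.20 × 0.185 = 0.09324 m³/s
w_5 = (1.39 − 1.06)/2 = 0.165 m; q_5 = 0.43 × 1.21 × 0.165 = 0.08585 m³/s
w_6 = (1.98 − 1.22)/2 = 0.38 m; q_6 = 0.35 × 1.14 × 0.38 = 0.1516 m³/s
w_7 = (2.46 − 1.39)/2 = 0.535 m; q_7 = 0.38 × 1.06 × 0.535 = 0.2155 m³/s
w_8 = (2.46 − 1.98)/2 = 0.24 m; q_8 = 0.25 × 0.37 × 0.24 = 0.02220 m³/s
Q = Σ qᵢ = 0.7852 m³/s
= 0.7852 × 1000 = 785.2 L/s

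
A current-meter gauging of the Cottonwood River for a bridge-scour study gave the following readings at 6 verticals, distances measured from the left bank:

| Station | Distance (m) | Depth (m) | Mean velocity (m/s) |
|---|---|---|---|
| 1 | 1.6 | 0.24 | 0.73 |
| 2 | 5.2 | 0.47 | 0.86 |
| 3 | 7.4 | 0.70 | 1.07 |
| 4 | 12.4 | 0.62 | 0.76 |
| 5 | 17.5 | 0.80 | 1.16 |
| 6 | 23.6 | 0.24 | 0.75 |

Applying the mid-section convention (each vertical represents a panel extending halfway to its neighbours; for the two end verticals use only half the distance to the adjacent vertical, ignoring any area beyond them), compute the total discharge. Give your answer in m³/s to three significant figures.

w_1 = (5.2 − 1.6)/2 = 1.8 m; q_1 = 0.73 × 0.24 × 1.8 = 0.3154 m³/s
w_2 = (7.4 − 1.6)/2 = 2.9 m; q_2 = 0.86 × 0.47 × 2.9 = 1.172 m³/s
w_3 = (12.4 − 5.2)/2 = 3.6 m; q_3 = 1.07 × 0.70 × 3.6 = 2.696 m³/s
w_4 = (17.5 − 7.4)/2 = 5.05 m; q_4 = 0.76 × 0.62 × 5.05 = 2.380 m³/s
w_5 = (23.6 − 12.4)/2 = 5.6 m; q_5 = 1.16 × 0.80 × 5.6 = 5.197 m³/s
w_6 = (23.6 − 17.5)/2 = 3.05 m; q_6 = 0.75 × 0.24 × 3.05 = 0.5490 m³/s
Q = Σ qᵢ = 12.31 m³/s

12.3 m³/s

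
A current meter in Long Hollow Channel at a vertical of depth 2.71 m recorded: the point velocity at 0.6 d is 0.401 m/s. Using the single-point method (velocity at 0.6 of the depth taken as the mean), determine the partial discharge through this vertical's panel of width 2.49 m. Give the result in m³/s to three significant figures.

v̄ = v₀.₆ = 0.401 m/s
q = v̄ × d × w = 0.4010 × 2.71 × 2.49 = 2.706 m³/s

2.71 m³/s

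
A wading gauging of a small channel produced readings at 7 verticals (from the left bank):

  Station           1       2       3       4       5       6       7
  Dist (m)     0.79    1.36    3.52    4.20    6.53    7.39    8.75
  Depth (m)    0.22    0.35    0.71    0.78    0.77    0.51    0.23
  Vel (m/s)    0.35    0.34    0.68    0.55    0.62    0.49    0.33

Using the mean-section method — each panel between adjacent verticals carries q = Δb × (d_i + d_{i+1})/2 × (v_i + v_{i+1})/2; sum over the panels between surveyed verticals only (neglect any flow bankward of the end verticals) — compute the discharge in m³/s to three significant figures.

Panel 1-2: Δb = 0.57 m, d̄ = (0.22+0.35)/2 = 0.285, v̄ = (0.35+0.34)/2 = 0.345 → q = 0.57×0.285×0.345 = 0.05605 m³/s
Panel 2-3: Δb = 2.16 m, d̄ = (0.35+0.71)/2 = 0.53, v̄ = (0.34+0.68)/2 = 0.51 → q = 2.16×0.53×0.51 = 0.5838 m³/s
Panel 3-4: Δb = 0.68 m, d̄ = (0.71+0.78)/2 = 0.745, v̄ = (0.68+0.55)/2 = 0.615 → q = 0.68×0.745×0.615 = 0.3116 m³/s
Panel 4-5: Δb = 2.33 m, d̄ = (0.78+0.77)/2 = 0.775, v̄ = (0.55+0.62)/2 = 0.585 → q = 2.33×0.775×0.585 = 1.056 m³/s
Panel 5-6: Δb = 0.86 m, d̄ = (0.77+0.51)/2 = 0.64, v̄ = (0.62+0.49)/2 = 0.555 → q = 0.86×0.64×0.555 = 0.3055 m³/s
Panel 6-7: Δb = 1.36 m, d̄ = (0.51+0.23)/2 = 0.37, v̄ = (0.49+0.33)/2 = 0.41 → q = 1.36×0.37×0.41 = 0.2063 m³/s
Q = Σ q = 2.520 m³/s

2.52 m³/s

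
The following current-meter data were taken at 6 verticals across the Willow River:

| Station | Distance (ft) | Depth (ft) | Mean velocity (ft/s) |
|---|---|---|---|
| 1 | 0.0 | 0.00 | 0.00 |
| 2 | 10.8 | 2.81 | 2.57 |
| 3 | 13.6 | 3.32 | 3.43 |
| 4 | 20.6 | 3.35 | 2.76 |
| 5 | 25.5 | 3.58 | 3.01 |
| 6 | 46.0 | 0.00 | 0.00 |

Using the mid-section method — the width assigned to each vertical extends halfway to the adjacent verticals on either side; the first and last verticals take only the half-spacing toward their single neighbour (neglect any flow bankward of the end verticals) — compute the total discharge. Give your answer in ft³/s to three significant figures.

w_2 = (13.6 − 0.0)/2 = 6.8 ft; q_2 = 2.57 × 2.81 × 6.8 = 49.11 ft³/s
w_3 = (20.6 − 10.8)/2 = 4.9 ft; q_3 = 3.43 × 3.32 × 4.9 = 55.80 ft³/s
w_4 = (25.5 − 13.6)/2 = 5.95 ft; q_4 = 2.76 × 3.35 × 5.95 = 55.01 ft³/s
w_5 = (46.0 − 20.6)/2 = 12.7 ft; q_5 = 3.01 × 3.58 × 12.7 = 136.9 ft³/s
Stations 1, 6 contribute zero (depth or velocity is 0).
Q = Σ qᵢ = 296.8 ft³/s

297 ft³/s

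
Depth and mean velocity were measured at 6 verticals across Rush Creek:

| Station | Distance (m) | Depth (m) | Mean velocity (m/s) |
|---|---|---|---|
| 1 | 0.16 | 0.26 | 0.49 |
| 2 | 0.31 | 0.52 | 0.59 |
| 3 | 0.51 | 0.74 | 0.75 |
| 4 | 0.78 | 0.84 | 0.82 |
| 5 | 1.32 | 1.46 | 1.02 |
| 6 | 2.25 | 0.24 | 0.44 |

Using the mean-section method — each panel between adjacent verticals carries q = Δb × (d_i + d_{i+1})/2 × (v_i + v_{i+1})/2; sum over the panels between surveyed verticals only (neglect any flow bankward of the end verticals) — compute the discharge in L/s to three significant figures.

1430 L/s

Panel 1-2: Δb = 0.15 m, d̄ = (0.26+0.52)/2 = 0.39, v̄ = (0.49+0.59)/2 = 0.54 → q = 0.15×0.39×0.54 = 0.03159 m³/s
Panel 2-3: Δb = 0.2 m, d̄ = (0.52+0.74)/2 = 0.63, v̄ = (0.59+0.75)/2 = 0.67 → q = 0.2×0.63×0.67 = 0.08442 m³/s
Panel 3-4: Δb = 0.27 m, d̄ = (0.74+0.84)/2 = 0.79, v̄ = (0.75+0.82)/2 = 0.785 → q = 0.27×0.79×0.785 = 0.1674 m³/s
Panel 4-5: Δb = 0.54 m, d̄ = (0.84+1.46)/2 = 1.15, v̄ = (0.82+1.02)/2 = 0.92 → q = 0.54×1.15×0.92 = 0.5713 m³/s
Panel 5-6: Δb = 0.93 m, d̄ = (1.46+0.24)/2 = 0.85, v̄ = (1.02+0.44)/2 = 0.73 → q = 0.93×0.85×0.73 = 0.5771 m³/s
Q = Σ q = 1.432 m³/s
= 1.432 × 1000 = 1432 L/s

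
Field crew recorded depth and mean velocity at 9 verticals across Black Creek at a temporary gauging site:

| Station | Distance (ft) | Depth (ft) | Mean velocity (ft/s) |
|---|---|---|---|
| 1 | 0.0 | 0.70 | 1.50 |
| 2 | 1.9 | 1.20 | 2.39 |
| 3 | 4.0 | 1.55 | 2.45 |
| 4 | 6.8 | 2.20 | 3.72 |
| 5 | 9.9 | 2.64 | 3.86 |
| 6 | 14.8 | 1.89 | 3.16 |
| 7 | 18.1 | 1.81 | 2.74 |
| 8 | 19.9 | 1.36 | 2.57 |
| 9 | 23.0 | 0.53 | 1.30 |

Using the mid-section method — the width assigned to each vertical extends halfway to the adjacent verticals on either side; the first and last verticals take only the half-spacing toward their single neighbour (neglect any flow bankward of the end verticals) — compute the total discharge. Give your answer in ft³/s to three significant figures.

128 ft³/s

w_1 = (1.9 − 0.0)/2 = 0.95 ft; q_1 = 1.50 × 0.70 × 0.95 = 0.9975 ft³/s
w_2 = (4.0 − 0.0)/2 = 2 ft; q_2 = 2.39 × 1.20 × 2 = 5.736 ft³/s
w_3 = (6.8 − 1.9)/2 = 2.45 ft; q_3 = 2.45 × 1.55 × 2.45 = 9.304 ft³/s
w_4 = (9.9 − 4.0)/2 = 2.95 ft; q_4 = 3.72 × 2.20 × 2.95 = 24.14 ft³/s
w_5 = (14.8 − 6.8)/2 = 4 ft; q_5 = 3.86 × 2.64 × 4 = 40.76 ft³/s
w_6 = (18.1 − 9.9)/2 = 4.1 ft; q_6 = 3.16 × 1.89 × 4.1 = 24.49 ft³/s
w_7 = (19.9 − 14.8)/2 = 2.55 ft; q_7 = 2.74 × 1.81 × 2.55 = 12.65 ft³/s
w_8 = (23.0 − 18.1)/2 = 2.45 ft; q_8 = 2.57 × 1.36 × 2.45 = 8.563 ft³/s
w_9 = (23.0 − 19.9)/2 = 1.55 ft; q_9 = 1.30 × 0.53 × 1.55 = 1.068 ft³/s
Q = Σ qᵢ = 127.7 ft³/s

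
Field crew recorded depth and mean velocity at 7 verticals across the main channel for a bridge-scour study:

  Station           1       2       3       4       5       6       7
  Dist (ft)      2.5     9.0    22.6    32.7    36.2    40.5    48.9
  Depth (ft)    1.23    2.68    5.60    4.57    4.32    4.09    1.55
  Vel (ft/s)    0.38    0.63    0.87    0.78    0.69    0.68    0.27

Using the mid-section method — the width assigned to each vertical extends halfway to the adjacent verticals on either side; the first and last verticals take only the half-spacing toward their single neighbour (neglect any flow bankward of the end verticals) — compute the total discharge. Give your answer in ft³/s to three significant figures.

w_1 = (9.0 − 2.5)/2 = 3.25 ft; q_1 = 0.38 × 1.23 × 3.25 = 1.519 ft³/s
w_2 = (22.6 − 2.5)/2 = 10.05 ft; q_2 = 0.63 × 2.68 × 10.05 = 16.97 ft³/s
w_3 = (32.7 − 9.0)/2 = 11.85 ft; q_3 = 0.87 × 5.60 × 11.85 = 57.73 ft³/s
w_4 = (36.2 − 22.6)/2 = 6.8 ft; q_4 = 0.78 × 4.57 × 6.8 = 24.24 ft³/s
w_5 = (40.5 − 32.7)/2 = 3.9 ft; q_5 = 0.69 × 4.32 × 3.9 = 11.63 ft³/s
w_6 = (48.9 − 36.2)/2 = 6.35 ft; q_6 = 0.68 × 4.09 × 6.35 = 17.66 ft³/s
w_7 = (48.9 − 40.5)/2 = 4.2 ft; q_7 = 0.27 × 1.55 × 4.2 = 1.758 ft³/s
Q = Σ qᵢ = 131.5 ft³/s

132 ft³/s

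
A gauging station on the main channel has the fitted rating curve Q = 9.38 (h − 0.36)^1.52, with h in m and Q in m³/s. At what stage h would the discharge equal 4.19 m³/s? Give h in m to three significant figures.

h − h₀ = (Q/C)^(1/b) = (4.19/9.38)^(1/1.52) = 0.5885 m
h = 0.36 + 0.5885 = 0.9485 m

0.948 m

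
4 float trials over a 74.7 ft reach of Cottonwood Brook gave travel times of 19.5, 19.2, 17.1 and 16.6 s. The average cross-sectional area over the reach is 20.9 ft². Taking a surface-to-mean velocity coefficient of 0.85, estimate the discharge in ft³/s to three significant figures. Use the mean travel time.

t̄ = (19.5 + 19.2 + 17.1 + 16.6) / 4 = 18.1 s
v_surface = L / t̄ = 74.7 / 18.1 = 4.127 ft/s
v_mean = 0.85 × 4.127 = 3.508 ft/s
Q = A × v_mean = 20.9 × 3.508 = 73.32 ft³/s

73.3 ft³/s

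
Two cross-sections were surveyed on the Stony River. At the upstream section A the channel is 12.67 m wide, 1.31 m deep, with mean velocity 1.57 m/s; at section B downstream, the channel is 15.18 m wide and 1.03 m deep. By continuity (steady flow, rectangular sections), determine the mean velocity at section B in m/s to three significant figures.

Q = A₁V₁ = (12.67×1.31) × 1.57 = 26.06 m³/s
A₂ = 15.18 × 1.03 = 15.64 m²
V₂ = Q/A₂ = 26.06/15.64 = 1.667 m/s

1.67 m/s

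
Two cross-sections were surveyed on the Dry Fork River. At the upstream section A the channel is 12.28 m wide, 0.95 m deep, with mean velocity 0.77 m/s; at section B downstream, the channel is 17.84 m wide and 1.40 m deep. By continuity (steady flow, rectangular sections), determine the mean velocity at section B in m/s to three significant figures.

Q = A₁V₁ = (12.28×0.95) × 0.77 = 8.983 m³/s
A₂ = 17.84 × 1.40 = 24.98 m²
V₂ = Q/A₂ = 8.983/24.98 = 0.3597 m/s

0.360 m/s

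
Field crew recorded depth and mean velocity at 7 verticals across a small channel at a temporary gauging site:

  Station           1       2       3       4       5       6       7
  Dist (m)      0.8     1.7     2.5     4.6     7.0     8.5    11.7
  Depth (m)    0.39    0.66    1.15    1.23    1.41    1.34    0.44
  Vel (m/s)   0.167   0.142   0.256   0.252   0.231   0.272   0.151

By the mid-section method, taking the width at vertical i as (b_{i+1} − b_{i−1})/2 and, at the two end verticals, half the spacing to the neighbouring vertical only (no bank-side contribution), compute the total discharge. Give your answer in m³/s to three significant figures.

2.83 m³/s

w_1 = (1.7 − 0.8)/2 = 0.45 m; q_1 = 0.167 × 0.39 × 0.45 = 0.02931 m³/s
w_2 = (2.5 − 0.8)/2 = 0.85 m; q_2 = 0.142 × 0.66 × 0.85 = 0.07966 m³/s
w_3 = (4.6 − 1.7)/2 = 1.45 m; q_3 = 0.256 × 1.15 × 1.45 = 0.4269 m³/s
w_4 = (7.0 − 2.5)/2 = 2.25 m; q_4 = 0.252 × 1.23 × 2.25 = 0.6974 m³/s
w_5 = (8.5 − 4.6)/2 = 1.95 m; q_5 = 0.231 × 1.41 × 1.95 = 0.6351 m³/s
w_6 = (11.7 − 7.0)/2 = 2.35 m; q_6 = 0.272 × 1.34 × 2.35 = 0.8565 m³/s
w_7 = (11.7 − 8.5)/2 = 1.6 m; q_7 = 0.151 × 0.44 × 1.6 = 0.1063 m³/s
Q = Σ qᵢ = 2.831 m³/s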